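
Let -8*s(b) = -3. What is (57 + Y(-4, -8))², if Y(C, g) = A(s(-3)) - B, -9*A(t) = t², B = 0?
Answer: 13300609/4096 ≈ 3247.2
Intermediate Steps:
s(b) = 3/8 (s(b) = -⅛*(-3) = 3/8)
A(t) = -t²/9
Y(C, g) = -1/64 (Y(C, g) = -(3/8)²/9 - 1*0 = -⅑*9/64 + 0 = -1/64 + 0 = -1/64)
(57 + Y(-4, -8))² = (57 - 1/64)² = (3647/64)² = 13300609/4096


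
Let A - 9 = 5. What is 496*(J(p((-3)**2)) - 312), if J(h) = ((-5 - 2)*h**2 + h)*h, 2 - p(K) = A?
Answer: 5916288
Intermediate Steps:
A = 14 (A = 9 + 5 = 14)
p(K) = -12 (p(K) = 2 - 1*14 = 2 - 14 = -12)
J(h) = h*(h - 7*h**2) (J(h) = (-7*h**2 + h)*h = (h - 7*h**2)*h = h*(h - 7*h**2))
496*(J(p((-3)**2)) - 312) = 496*((-12)**2*(1 - 7*(-12)) - 312) = 496*(144*(1 + 84) - 312) = 496*(144*85 - 312) = 496*(12240 - 312) = 496*11928 = 5916288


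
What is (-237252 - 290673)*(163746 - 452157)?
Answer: 152259377175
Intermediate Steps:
(-237252 - 290673)*(163746 - 452157) = -527925*(-288411) = 152259377175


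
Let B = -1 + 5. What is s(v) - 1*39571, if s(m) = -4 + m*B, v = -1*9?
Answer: -39611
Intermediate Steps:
v = -9
B = 4
s(m) = -4 + 4*m (s(m) = -4 + m*4 = -4 + 4*m)
s(v) - 1*39571 = (-4 + 4*(-9)) - 1*39571 = (-4 - 36) - 39571 = -40 - 39571 = -39611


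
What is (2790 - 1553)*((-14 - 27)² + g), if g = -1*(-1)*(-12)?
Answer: 2064553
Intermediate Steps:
g = -12 (g = 1*(-12) = -12)
(2790 - 1553)*((-14 - 27)² + g) = (2790 - 1553)*((-14 - 27)² - 12) = 1237*((-41)² - 12) = 1237*(1681 - 12) = 1237*1669 = 2064553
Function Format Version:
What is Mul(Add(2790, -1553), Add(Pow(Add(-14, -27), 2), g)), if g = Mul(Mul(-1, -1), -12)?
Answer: 2064553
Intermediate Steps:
g = -12 (g = Mul(1, -12) = -12)
Mul(Add(2790, -1553), Add(Pow(Add(-14, -27), 2), g)) = Mul(Add(2790, -1553), Add(Pow(Add(-14, -27), 2), -12)) = Mul(1237, Add(Pow(-41, 2), -12)) = Mul(1237, Add(1681, -12)) = Mul(1237, 1669) = 2064553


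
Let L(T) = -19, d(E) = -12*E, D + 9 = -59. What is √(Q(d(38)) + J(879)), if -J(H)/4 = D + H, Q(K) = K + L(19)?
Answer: I*√3719 ≈ 60.984*I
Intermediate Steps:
D = -68 (D = -9 - 59 = -68)
Q(K) = -19 + K (Q(K) = K - 19 = -19 + K)
J(H) = 272 - 4*H (J(H) = -4*(-68 + H) = 272 - 4*H)
√(Q(d(38)) + J(879)) = √((-19 - 12*38) + (272 - 4*879)) = √((-19 - 456) + (272 - 3516)) = √(-475 - 3244) = √(-3719) = I*√3719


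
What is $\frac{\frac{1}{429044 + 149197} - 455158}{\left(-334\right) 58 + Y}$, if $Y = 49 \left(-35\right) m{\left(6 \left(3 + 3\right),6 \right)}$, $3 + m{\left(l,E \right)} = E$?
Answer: $\frac{263191017077}{14176734597} \approx 18.565$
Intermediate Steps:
$m{\left(l,E \right)} = -3 + E$
$Y = -5145$ ($Y = 49 \left(-35\right) \left(-3 + 6\right) = \left(-1715\right) 3 = -5145$)
$\frac{\frac{1}{429044 + 149197} - 455158}{\left(-334\right) 58 + Y} = \frac{\frac{1}{429044 + 149197} - 455158}{\left(-334\right) 58 - 5145} = \frac{\frac{1}{578241} - 455158}{-19372 - 5145} = \frac{\frac{1}{578241} - 455158}{-24517} = \left(- \frac{263191017077}{578241}\right) \left(- \frac{1}{24517}\right) = \frac{263191017077}{14176734597}$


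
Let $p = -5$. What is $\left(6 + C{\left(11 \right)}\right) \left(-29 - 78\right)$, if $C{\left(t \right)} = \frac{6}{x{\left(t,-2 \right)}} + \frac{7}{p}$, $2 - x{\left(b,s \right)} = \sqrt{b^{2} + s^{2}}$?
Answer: $- \frac{291361}{605} + \frac{3210 \sqrt{5}}{121} \approx -422.27$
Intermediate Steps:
$x{\left(b,s \right)} = 2 - \sqrt{b^{2} + s^{2}}$
$C{\left(t \right)} = - \frac{7}{5} + \frac{6}{2 - \sqrt{4 + t^{2}}}$ ($C{\left(t \right)} = \frac{6}{2 - \sqrt{t^{2} + \left(-2\right)^{2}}} + \frac{7}{-5} = \frac{6}{2 - \sqrt{t^{2} + 4}} + 7 \left(- \frac{1}{5}\right) = \frac{6}{2 - \sqrt{4 + t^{2}}} - \frac{7}{5} = - \frac{7}{5} + \frac{6}{2 - \sqrt{4 + t^{2}}}$)
$\left(6 + C{\left(11 \right)}\right) \left(-29 - 78\right) = \left(6 + \frac{-16 - 7 \sqrt{4 + 11^{2}}}{5 \left(-2 + \sqrt{4 + 11^{2}}\right)}\right) \left(-29 - 78\right) = \left(6 + \frac{-16 - 7 \sqrt{4 + 121}}{5 \left(-2 + \sqrt{4 + 121}\right)}\right) \left(-107\right) = \left(6 + \frac{-16 - 7 \sqrt{125}}{5 \left(-2 + \sqrt{125}\right)}\right) \left(-107\right) = \left(6 + \frac{-16 - 7 \cdot 5 \sqrt{5}}{5 \left(-2 + 5 \sqrt{5}\right)}\right) \left(-107\right) = \left(6 + \frac{-16 - 35 \sqrt{5}}{5 \left(-2 + 5 \sqrt{5}\right)}\right) \left(-107\right) = -642 - \frac{107 \left(-16 - 35 \sqrt{5}\right)}{5 \left(-2 + 5 \sqrt{5}\right)}$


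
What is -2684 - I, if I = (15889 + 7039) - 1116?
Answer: -24496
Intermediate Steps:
I = 21812 (I = 22928 - 1116 = 21812)
-2684 - I = -2684 - 1*21812 = -2684 - 21812 = -24496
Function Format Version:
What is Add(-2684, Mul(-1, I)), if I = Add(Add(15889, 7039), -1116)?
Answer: -24496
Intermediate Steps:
I = 21812 (I = Add(22928, -1116) = 21812)
Add(-2684, Mul(-1, I)) = Add(-2684, Mul(-1, 21812)) = Add(-2684, -21812) = -24496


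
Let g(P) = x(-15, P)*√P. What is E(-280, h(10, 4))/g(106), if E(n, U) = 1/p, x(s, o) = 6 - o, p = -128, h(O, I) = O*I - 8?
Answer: √106/1356800 ≈ 7.5882e-6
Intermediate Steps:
h(O, I) = -8 + I*O (h(O, I) = I*O - 8 = -8 + I*O)
E(n, U) = -1/128 (E(n, U) = 1/(-128) = -1/128)
g(P) = √P*(6 - P) (g(P) = (6 - P)*√P = √P*(6 - P))
E(-280, h(10, 4))/g(106) = -√106/(106*(6 - 1*106))/128 = -√106/(106*(6 - 106))/128 = -(-√106/10600)/128 = -(-1)*√106/1356800 = √106/1356800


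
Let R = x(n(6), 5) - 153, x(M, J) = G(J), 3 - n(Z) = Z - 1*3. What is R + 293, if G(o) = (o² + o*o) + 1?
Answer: 191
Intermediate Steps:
G(o) = 1 + 2*o² (G(o) = (o² + o²) + 1 = 2*o² + 1 = 1 + 2*o²)
n(Z) = 6 - Z (n(Z) = 3 - (Z - 1*3) = 3 - (Z - 3) = 3 - (-3 + Z) = 3 + (3 - Z) = 6 - Z)
x(M, J) = 1 + 2*J²
R = -102 (R = (1 + 2*5²) - 153 = (1 + 2*25) - 153 = (1 + 50) - 153 = 51 - 153 = -102)
R + 293 = -102 + 293 = 191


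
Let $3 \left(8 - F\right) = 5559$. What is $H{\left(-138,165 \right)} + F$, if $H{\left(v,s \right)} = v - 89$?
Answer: $-2072$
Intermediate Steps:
$H{\left(v,s \right)} = -89 + v$
$F = -1845$ ($F = 8 - 1853 = -1845$)
$H{\left(-138,165 \right)} + F = \left(-89 - 138\right) - 1845 = -227 - 1845 = -2072$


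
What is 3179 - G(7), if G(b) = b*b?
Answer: 3130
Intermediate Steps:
G(b) = b²
3179 - G(7) = 3179 - 1*7² = 3179 - 1*49 = 3179 - 49 = 3130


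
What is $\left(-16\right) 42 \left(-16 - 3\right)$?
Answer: $12768$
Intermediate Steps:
$\left(-16\right) 42 \left(-16 - 3\right) = \left(-672\right) \left(-19\right) = 12768$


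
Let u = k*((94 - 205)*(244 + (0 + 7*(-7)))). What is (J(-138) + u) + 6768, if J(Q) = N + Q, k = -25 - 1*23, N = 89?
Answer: 1045679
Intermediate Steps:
k = -48 (k = -25 - 23 = -48)
J(Q) = 89 + Q
u = 1038960 (u = -48*(94 - 205)*(244 + (0 + 7*(-7))) = -(-5328)*(244 + (0 - 49)) = -(-5328)*(244 - 49) = -(-5328)*195 = -48*(-21645) = 1038960)
(J(-138) + u) + 6768 = ((89 - 138) + 1038960) + 6768 = (-49 + 1038960) + 6768 = 1038911 + 6768 = 1045679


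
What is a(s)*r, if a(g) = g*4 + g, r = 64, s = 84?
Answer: 26880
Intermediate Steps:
a(g) = 5*g (a(g) = 4*g + g = 5*g)
a(s)*r = (5*84)*64 = 420*64 = 26880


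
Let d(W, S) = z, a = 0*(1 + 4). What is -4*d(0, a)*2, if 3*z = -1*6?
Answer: 16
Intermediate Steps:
a = 0 (a = 0*5 = 0)
z = -2 (z = (-1*6)/3 = (⅓)*(-6) = -2)
d(W, S) = -2
-4*d(0, a)*2 = -4*(-2)*2 = 8*2 = 16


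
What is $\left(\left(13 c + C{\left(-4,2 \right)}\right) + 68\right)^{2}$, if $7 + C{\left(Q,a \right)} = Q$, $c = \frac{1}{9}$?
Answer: $\frac{276676}{81} \approx 3415.8$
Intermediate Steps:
$c = \frac{1}{9} \approx 0.11111$
$C{\left(Q,a \right)} = -7 + Q$
$\left(\left(13 c + C{\left(-4,2 \right)}\right) + 68\right)^{2} = \left(\left(13 \cdot \frac{1}{9} - 11\right) + 68\right)^{2} = \left(\left(\frac{13}{9} - 11\right) + 68\right)^{2} = \left(- \frac{86}{9} + 68\right)^{2} = \left(\frac{526}{9}\right)^{2} = \frac{276676}{81}$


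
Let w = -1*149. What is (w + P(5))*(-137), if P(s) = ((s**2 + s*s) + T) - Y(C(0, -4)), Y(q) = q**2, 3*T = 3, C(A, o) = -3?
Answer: 14659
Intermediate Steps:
T = 1 (T = (1/3)*3 = 1)
P(s) = -8 + 2*s**2 (P(s) = ((s**2 + s*s) + 1) - 1*(-3)**2 = ((s**2 + s**2) + 1) - 1*9 = (2*s**2 + 1) - 9 = (1 + 2*s**2) - 9 = -8 + 2*s**2)
w = -149
(w + P(5))*(-137) = (-149 + (-8 + 2*5**2))*(-137) = (-149 + (-8 + 2*25))*(-137) = (-149 + (-8 + 50))*(-137) = (-149 + 42)*(-137) = -107*(-137) = 14659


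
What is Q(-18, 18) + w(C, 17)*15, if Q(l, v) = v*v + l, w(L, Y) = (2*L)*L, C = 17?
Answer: 8976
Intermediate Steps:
w(L, Y) = 2*L²
Q(l, v) = l + v² (Q(l, v) = v² + l = l + v²)
Q(-18, 18) + w(C, 17)*15 = (-18 + 18²) + (2*17²)*15 = (-18 + 324) + (2*289)*15 = 306 + 578*15 = 306 + 8670 = 8976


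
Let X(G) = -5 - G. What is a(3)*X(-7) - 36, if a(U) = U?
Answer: -30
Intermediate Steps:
a(3)*X(-7) - 36 = 3*(-5 - 1*(-7)) - 36 = 3*(-5 + 7) - 36 = 3*2 - 36 = 6 - 36 = -30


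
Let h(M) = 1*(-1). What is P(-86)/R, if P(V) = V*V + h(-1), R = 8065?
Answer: 1479/1613 ≈ 0.91693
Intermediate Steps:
h(M) = -1
P(V) = -1 + V**2 (P(V) = V*V - 1 = V**2 - 1 = -1 + V**2)
P(-86)/R = (-1 + (-86)**2)/8065 = (-1 + 7396)*(1/8065) = 7395*(1/8065) = 1479/1613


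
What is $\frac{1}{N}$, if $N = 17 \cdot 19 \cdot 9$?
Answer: $\frac{1}{2907} \approx 0.000344$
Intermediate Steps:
$N = 2907$ ($N = 323 \cdot 9 = 2907$)
$\frac{1}{N} = \frac{1}{2907}$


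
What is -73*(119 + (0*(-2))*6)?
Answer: -8687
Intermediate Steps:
-73*(119 + (0*(-2))*6) = -73*(119 + 0*6) = -73*(119 + 0) = -73*119 = -8687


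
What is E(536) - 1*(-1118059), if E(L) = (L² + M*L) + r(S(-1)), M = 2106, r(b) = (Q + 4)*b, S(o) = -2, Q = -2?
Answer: 2534167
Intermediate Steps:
r(b) = 2*b (r(b) = (-2 + 4)*b = 2*b)
E(L) = -4 + L² + 2106*L (E(L) = (L² + 2106*L) + 2*(-2) = (L² + 2106*L) - 4 = -4 + L² + 2106*L)
E(536) - 1*(-1118059) = (-4 + 536² + 2106*536) - 1*(-1118059) = (-4 + 287296 + 1128816) + 1118059 = 1416108 + 1118059 = 2534167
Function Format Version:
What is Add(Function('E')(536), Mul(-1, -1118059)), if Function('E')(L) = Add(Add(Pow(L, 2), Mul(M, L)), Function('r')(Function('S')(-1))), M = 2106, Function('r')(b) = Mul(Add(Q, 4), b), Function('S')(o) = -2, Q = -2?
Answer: 2534167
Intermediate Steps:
Function('r')(b) = Mul(2, b) (Function('r')(b) = Mul(Add(-2, 4), b) = Mul(2, b))
Function('E')(L) = Add(-4, Pow(L, 2), Mul(2106, L)) (Function('E')(L) = Add(Add(Pow(L, 2), Mul(2106, L)), Mul(2, -2)) = Add(Add(Pow(L, 2), Mul(2106, L)), -4) = Add(-4, Pow(L, 2), Mul(2106, L)))
Add(Function('E')(536), Mul(-1, -1118059)) = Add(Add(-4, Pow(536, 2), Mul(2106, 536)), Mul(-1, -1118059)) = Add(Add(-4, 287296, 1128816), 1118059) = Add(1416108, 1118059) = 2534167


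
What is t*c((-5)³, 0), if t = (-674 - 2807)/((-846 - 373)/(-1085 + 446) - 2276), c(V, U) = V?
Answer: -55608975/290629 ≈ -191.34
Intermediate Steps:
t = 2224359/1453145 (t = -3481/(-1219/(-639) - 2276) = -3481/(-1219*(-1/639) - 2276) = -3481/(1219/639 - 2276) = -3481/(-1453145/639) = -3481*(-639/1453145) = 2224359/1453145 ≈ 1.5307)
t*c((-5)³, 0) = (2224359/1453145)*(-5)³ = (2224359/1453145)*(-125) = -55608975/290629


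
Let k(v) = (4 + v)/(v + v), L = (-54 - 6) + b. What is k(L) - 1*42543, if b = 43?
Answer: -1446449/34 ≈ -42543.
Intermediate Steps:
L = -17 (L = (-54 - 6) + 43 = -60 + 43 = -17)
k(v) = (4 + v)/(2*v) (k(v) = (4 + v)/((2*v)) = (4 + v)*(1/(2*v)) = (4 + v)/(2*v))
k(L) - 1*42543 = (½)*(4 - 17)/(-17) - 1*42543 = (½)*(-1/17)*(-13) - 42543 = 13/34 - 42543 = -1446449/34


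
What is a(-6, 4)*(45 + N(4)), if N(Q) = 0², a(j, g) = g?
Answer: 180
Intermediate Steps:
N(Q) = 0
a(-6, 4)*(45 + N(4)) = 4*(45 + 0) = 4*45 = 180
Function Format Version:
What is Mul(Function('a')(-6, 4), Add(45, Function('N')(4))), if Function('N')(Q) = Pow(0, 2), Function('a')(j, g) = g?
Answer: 180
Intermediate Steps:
Function('N')(Q) = 0
Mul(Function('a')(-6, 4), Add(45, Function('N')(4))) = Mul(4, Add(45, 0)) = Mul(4, 45) = 180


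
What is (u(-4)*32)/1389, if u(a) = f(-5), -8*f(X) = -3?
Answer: 4/463 ≈ 0.0086393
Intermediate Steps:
f(X) = 3/8 (f(X) = -⅛*(-3) = 3/8)
u(a) = 3/8
(u(-4)*32)/1389 = ((3/8)*32)/1389 = 12*(1/1389) = 4/463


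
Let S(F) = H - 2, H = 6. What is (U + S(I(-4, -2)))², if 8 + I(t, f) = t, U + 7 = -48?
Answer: 2601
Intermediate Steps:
U = -55 (U = -7 - 48 = -55)
I(t, f) = -8 + t
S(F) = 4 (S(F) = 6 - 2 = 4)
(U + S(I(-4, -2)))² = (-55 + 4)² = (-51)² = 2601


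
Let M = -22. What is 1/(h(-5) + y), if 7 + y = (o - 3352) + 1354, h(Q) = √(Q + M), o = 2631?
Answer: 626/391903 - 3*I*√3/391903 ≈ 0.0015973 - 1.3259e-5*I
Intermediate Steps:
h(Q) = √(-22 + Q) (h(Q) = √(Q - 22) = √(-22 + Q))
y = 626 (y = -7 + ((2631 - 3352) + 1354) = -7 + (-721 + 1354) = -7 + 633 = 626)
1/(h(-5) + y) = 1/(√(-22 - 5) + 626) = 1/(√(-27) + 626) = 1/(3*I*√3 + 626) = 1/(626 + 3*I*√3)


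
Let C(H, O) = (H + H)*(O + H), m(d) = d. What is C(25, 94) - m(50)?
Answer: 5900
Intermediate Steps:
C(H, O) = 2*H*(H + O) (C(H, O) = (2*H)*(H + O) = 2*H*(H + O))
C(25, 94) - m(50) = 2*25*(25 + 94) - 1*50 = 2*25*119 - 50 = 5950 - 50 = 5900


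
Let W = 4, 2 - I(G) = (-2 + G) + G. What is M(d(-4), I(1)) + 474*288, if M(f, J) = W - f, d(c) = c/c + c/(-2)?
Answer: 136513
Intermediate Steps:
I(G) = 4 - 2*G (I(G) = 2 - ((-2 + G) + G) = 2 - (-2 + 2*G) = 2 + (2 - 2*G) = 4 - 2*G)
d(c) = 1 - c/2 (d(c) = 1 + c*(-½) = 1 - c/2)
M(f, J) = 4 - f
M(d(-4), I(1)) + 474*288 = (4 - (1 - ½*(-4))) + 474*288 = (4 - (1 + 2)) + 136512 = (4 - 1*3) + 136512 = (4 - 3) + 136512 = 1 + 136512 = 136513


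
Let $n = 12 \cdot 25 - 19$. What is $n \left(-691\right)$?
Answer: $-194171$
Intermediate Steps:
$n = 281$ ($n = 300 - 19 = 281$)
$n \left(-691\right) = 281 \left(-691\right) = -194171$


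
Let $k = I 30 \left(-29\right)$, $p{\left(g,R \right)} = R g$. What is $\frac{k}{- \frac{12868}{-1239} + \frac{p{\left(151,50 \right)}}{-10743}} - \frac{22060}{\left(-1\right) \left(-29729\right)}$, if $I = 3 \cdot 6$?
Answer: $- \frac{1033277347484870}{638610997591} \approx -1618.0$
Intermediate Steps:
$I = 18$
$k = -15660$ ($k = 18 \cdot 30 \left(-29\right) = 540 \left(-29\right) = -15660$)
$\frac{k}{- \frac{12868}{-1239} + \frac{p{\left(151,50 \right)}}{-10743}} - \frac{22060}{\left(-1\right) \left(-29729\right)} = - \frac{15660}{- \frac{12868}{-1239} + \frac{50 \cdot 151}{-10743}} - \frac{22060}{\left(-1\right) \left(-29729\right)} = - \frac{15660}{\left(-12868\right) \left(- \frac{1}{1239}\right) + 7550 \left(- \frac{1}{10743}\right)} - \frac{22060}{29729} = - \frac{15660}{\frac{12868}{1239} - \frac{7550}{10743}} - \frac{22060}{29729} = - \frac{15660}{\frac{42962158}{4436859}} - \frac{22060}{29729} = \left(-15660\right) \frac{4436859}{42962158} - \frac{22060}{29729} = - \frac{34740605970}{21481079} - \frac{22060}{29729} = - \frac{1033277347484870}{638610997591}$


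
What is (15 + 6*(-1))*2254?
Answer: 20286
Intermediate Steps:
(15 + 6*(-1))*2254 = (15 - 6)*2254 = 9*2254 = 20286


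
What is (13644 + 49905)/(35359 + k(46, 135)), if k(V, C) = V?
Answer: 63549/35405 ≈ 1.7949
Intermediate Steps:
(13644 + 49905)/(35359 + k(46, 135)) = (13644 + 49905)/(35359 + 46) = 63549/35405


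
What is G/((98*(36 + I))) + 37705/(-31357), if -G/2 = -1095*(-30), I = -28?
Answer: -522428905/6145972 ≈ -85.003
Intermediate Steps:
G = -65700 (G = -(-2190)*(-30) = -2*32850 = -65700)
G/((98*(36 + I))) + 37705/(-31357) = -65700*1/(98*(36 - 28)) + 37705/(-31357) = -65700/(98*8) + 37705*(-1/31357) = -65700/784 - 37705/31357 = -65700*1/784 - 37705/31357 = -16425/196 - 37705/31357 = -522428905/6145972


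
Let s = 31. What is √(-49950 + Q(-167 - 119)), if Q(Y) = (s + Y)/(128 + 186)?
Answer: I*√4924950270/314 ≈ 223.5*I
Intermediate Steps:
Q(Y) = 31/314 + Y/314 (Q(Y) = (31 + Y)/(128 + 186) = (31 + Y)/314 = (31 + Y)*(1/314) = 31/314 + Y/314)
√(-49950 + Q(-167 - 119)) = √(-49950 + (31/314 + (-167 - 119)/314)) = √(-49950 + (31/314 + (1/314)*(-286))) = √(-49950 + (31/314 - 143/157)) = √(-49950 - 255/314) = √(-15684555/314) = I*√4924950270/314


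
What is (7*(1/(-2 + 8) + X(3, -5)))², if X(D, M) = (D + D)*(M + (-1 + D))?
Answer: 561001/36 ≈ 15583.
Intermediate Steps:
X(D, M) = 2*D*(-1 + D + M) (X(D, M) = (2*D)*(-1 + D + M) = 2*D*(-1 + D + M))
(7*(1/(-2 + 8) + X(3, -5)))² = (7*(1/(-2 + 8) + 2*3*(-1 + 3 - 5)))² = (7*(1/6 + 2*3*(-3)))² = (7*(⅙ - 18))² = (7*(-107/6))² = (-749/6)² = 561001/36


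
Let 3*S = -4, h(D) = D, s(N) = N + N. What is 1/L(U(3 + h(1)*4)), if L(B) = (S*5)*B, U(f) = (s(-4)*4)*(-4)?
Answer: -3/2560 ≈ -0.0011719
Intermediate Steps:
s(N) = 2*N
S = -4/3 (S = (⅓)*(-4) = -4/3 ≈ -1.3333)
U(f) = 128 (U(f) = ((2*(-4))*4)*(-4) = -8*4*(-4) = -32*(-4) = 128)
L(B) = -20*B/3 (L(B) = (-4/3*5)*B = -20*B/3)
1/L(U(3 + h(1)*4)) = 1/(-20/3*128) = 1/(-2560/3) = -3/2560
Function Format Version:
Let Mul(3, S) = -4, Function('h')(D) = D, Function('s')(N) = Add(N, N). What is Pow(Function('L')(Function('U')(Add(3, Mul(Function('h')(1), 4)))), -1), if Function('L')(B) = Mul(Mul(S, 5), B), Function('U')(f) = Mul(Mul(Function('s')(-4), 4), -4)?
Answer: Rational(-3, 2560) ≈ -0.0011719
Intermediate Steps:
Function('s')(N) = Mul(2, N)
S = Rational(-4, 3) (S = Mul(Rational(1, 3), -4) = Rational(-4, 3) ≈ -1.3333)
Function('U')(f) = 128 (Function('U')(f) = Mul(Mul(Mul(2, -4), 4), -4) = Mul(Mul(-8, 4), -4) = Mul(-32, -4) = 128)
Function('L')(B) = Mul(Rational(-20, 3), B) (Function('L')(B) = Mul(Mul(Rational(-4, 3), 5), B) = Mul(Rational(-20, 3), B))
Pow(Function('L')(Function('U')(Add(3, Mul(Function('h')(1), 4)))), -1) = Pow(Mul(Rational(-20, 3), 128), -1) = Pow(Rational(-2560, 3), -1) = Rational(-3, 2560)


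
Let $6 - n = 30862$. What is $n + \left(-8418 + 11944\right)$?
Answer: $-27330$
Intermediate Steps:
$n = -30856$ ($n = 6 - 30862 = -30856$)
$n + \left(-8418 + 11944\right) = -30856 + \left(-8418 + 11944\right) = -30856 + 3526 = -27330$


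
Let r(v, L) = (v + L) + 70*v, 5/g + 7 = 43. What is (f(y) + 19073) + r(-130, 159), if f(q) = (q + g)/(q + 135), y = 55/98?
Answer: 478355899/47826 ≈ 10002.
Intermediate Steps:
g = 5/36 (g = 5/(-7 + 43) = 5/36 ≈ 0.13889)
y = 55/98 (y = 55*(1/98) = 55/98 ≈ 0.56122)
r(v, L) = L + 71*v (r(v, L) = (L + v) + 70*v = L + 71*v)
f(q) = (5/36 + q)/(135 + q) (f(q) = (q + 5/36)/(q + 135) = (5/36 + q)/(135 + q))
(f(y) + 19073) + r(-130, 159) = ((5/36 + 55/98)/(135 + 55/98) + 19073) + (159 + 71*(-130)) = ((1235/1764)/(13285/98) + 19073) + (159 - 9230) = ((98/13285)*(1235/1764) + 19073) - 9071 = (247/47826 + 19073) - 9071 = 912185545/47826 - 9071 = 478355899/47826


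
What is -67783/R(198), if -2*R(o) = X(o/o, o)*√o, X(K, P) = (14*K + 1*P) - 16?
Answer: 67783*√22/6468 ≈ 49.154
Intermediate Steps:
X(K, P) = -16 + P + 14*K (X(K, P) = (14*K + P) - 16 = (P + 14*K) - 16 = -16 + P + 14*K)
R(o) = -√o*(-2 + o)/2 (R(o) = -(-16 + o + 14*(o/o))*√o/2 = -(-16 + o + 14*1)*√o/2 = -(-16 + o + 14)*√o/2 = -(-2 + o)*√o/2 = -√o*(-2 + o)/2)
-67783/R(198) = -67783*√22/(33*(2 - 1*198)) = -67783*√22/(33*(2 - 198)) = -67783*(-√22/6468) = -(-67783)*√22/6468 = 67783*√22/6468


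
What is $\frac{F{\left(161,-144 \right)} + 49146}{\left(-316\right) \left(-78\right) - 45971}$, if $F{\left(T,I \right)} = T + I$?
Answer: $- \frac{49163}{21323} \approx -2.3056$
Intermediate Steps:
$F{\left(T,I \right)} = I + T$
$\frac{F{\left(161,-144 \right)} + 49146}{\left(-316\right) \left(-78\right) - 45971} = \frac{\left(-144 + 161\right) + 49146}{\left(-316\right) \left(-78\right) - 45971} = \frac{17 + 49146}{24648 - 45971} = \frac{49163}{-21323} = 49163 \left(- \frac{1}{21323}\right) = - \frac{49163}{21323}$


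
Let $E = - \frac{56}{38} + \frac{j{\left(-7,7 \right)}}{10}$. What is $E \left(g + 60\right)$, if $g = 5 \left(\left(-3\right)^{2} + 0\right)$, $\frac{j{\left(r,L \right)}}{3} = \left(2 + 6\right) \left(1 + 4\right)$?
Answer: $\frac{21000}{19} \approx 1105.3$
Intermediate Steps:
$j{\left(r,L \right)} = 120$ ($j{\left(r,L \right)} = 3 \left(2 + 6\right) \left(1 + 4\right) = 3 \cdot 8 \cdot 5 = 3 \cdot 40 = 120$)
$g = 45$ ($g = 5 \left(9 + 0\right) = 5 \cdot 9 = 45$)
$E = \frac{200}{19}$ ($E = - \frac{56}{38} + \frac{120}{10} = \left(-56\right) \frac{1}{38} + 120 \cdot \frac{1}{10} = - \frac{28}{19} + 12 = \frac{200}{19} \approx 10.526$)
$E \left(g + 60\right) = \frac{200 \left(45 + 60\right)}{19} = \frac{200}{19} \cdot 105 = \frac{21000}{19}$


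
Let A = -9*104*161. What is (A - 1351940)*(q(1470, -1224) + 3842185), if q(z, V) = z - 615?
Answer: -5774690253440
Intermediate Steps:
q(z, V) = -615 + z
A = -150696 (A = -936*161 = -150696)
(A - 1351940)*(q(1470, -1224) + 3842185) = (-150696 - 1351940)*((-615 + 1470) + 3842185) = -1502636*(855 + 3842185) = -1502636*3843040 = -5774690253440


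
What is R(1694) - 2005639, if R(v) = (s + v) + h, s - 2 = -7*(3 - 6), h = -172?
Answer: -2004094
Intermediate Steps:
s = 23 (s = 2 - 7*(3 - 6) = 2 - 7*(-3) = 2 + 21 = 23)
R(v) = -149 + v (R(v) = (23 + v) - 172 = -149 + v)
R(1694) - 2005639 = (-149 + 1694) - 2005639 = 1545 - 2005639 = -2004094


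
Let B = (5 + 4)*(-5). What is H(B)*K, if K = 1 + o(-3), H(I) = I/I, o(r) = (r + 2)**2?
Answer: 2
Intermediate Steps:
B = -45 (B = 9*(-5) = -45)
o(r) = (2 + r)**2
H(I) = 1
K = 2 (K = 1 + (2 - 3)**2 = 1 + (-1)**2 = 1 + 1 = 2)
H(B)*K = 1*2 = 2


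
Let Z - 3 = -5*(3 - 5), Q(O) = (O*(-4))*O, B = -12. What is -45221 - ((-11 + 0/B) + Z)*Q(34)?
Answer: -35973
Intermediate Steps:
Q(O) = -4*O² (Q(O) = (-4*O)*O = -4*O²)
Z = 13 (Z = 3 - 5*(3 - 5) = 3 - 5*(-2) = 3 + 10 = 13)
-45221 - ((-11 + 0/B) + Z)*Q(34) = -45221 - ((-11 + 0/(-12)) + 13)*(-4*34²) = -45221 - ((-11 + 0*(-1/12)) + 13)*(-4*1156) = -45221 - ((-11 + 0) + 13)*(-4624) = -45221 - (-11 + 13)*(-4624) = -45221 - 2*(-4624) = -45221 - 1*(-9248) = -45221 + 9248 = -35973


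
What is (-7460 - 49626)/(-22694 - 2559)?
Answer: 57086/25253 ≈ 2.2606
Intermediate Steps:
(-7460 - 49626)/(-22694 - 2559) = -57086/(-25253) = -57086*(-1/25253) = 57086/25253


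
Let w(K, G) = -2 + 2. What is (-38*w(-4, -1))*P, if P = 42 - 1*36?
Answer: 0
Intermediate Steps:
w(K, G) = 0
P = 6 (P = 42 - 36 = 6)
(-38*w(-4, -1))*P = -38*0*6 = 0*6 = 0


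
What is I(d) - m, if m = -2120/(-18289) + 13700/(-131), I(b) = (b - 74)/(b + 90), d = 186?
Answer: 17336513072/165314271 ≈ 104.87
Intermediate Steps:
I(b) = (-74 + b)/(90 + b)
m = -250281580/2395859 (m = -2120*(-1/18289) + 13700*(-1/131) = 2120/18289 - 13700/131 = -250281580/2395859 ≈ -104.46)
I(d) - m = (-74 + 186)/(90 + 186) - 1*(-250281580/2395859) = 112/276 + 250281580/2395859 = (1/276)*112 + 250281580/2395859 = 28/69 + 250281580/2395859 = 17336513072/165314271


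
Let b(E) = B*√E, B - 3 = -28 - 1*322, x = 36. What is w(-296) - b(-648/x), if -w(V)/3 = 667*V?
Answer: 592296 + 1041*I*√2 ≈ 5.923e+5 + 1472.2*I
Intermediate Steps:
B = -347 (B = 3 + (-28 - 1*322) = 3 + (-28 - 322) = 3 - 350 = -347)
b(E) = -347*√E
w(V) = -2001*V
w(-296) - b(-648/x) = -2001*(-296) - (-347)*√(-648/36) = 592296 - (-347)*√(-648*1/36) = 592296 - (-347)*√(-18) = 592296 - (-347)*3*I*√2 = 592296 - (-1041)*I*√2 = 592296 + 1041*I*√2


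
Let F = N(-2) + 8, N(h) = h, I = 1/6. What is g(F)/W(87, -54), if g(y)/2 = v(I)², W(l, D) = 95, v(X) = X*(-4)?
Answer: 8/855 ≈ 0.0093567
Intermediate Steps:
I = ⅙ ≈ 0.16667
v(X) = -4*X
F = 6 (F = -2 + 8 = 6)
g(y) = 8/9 (g(y) = 2*(-4*⅙)² = 2*(-⅔)² = 2*(4/9) = 8/9)
g(F)/W(87, -54) = (8/9)/95 = (8/9)*(1/95) = 8/855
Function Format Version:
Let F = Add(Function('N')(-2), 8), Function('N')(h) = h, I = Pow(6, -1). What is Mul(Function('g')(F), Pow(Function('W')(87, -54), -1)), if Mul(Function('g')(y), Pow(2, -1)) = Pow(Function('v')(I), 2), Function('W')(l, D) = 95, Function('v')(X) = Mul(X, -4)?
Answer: Rational(8, 855) ≈ 0.0093567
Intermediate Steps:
I = Rational(1, 6) ≈ 0.16667
Function('v')(X) = Mul(-4, X)
F = 6 (F = Add(-2, 8) = 6)
Function('g')(y) = Rational(8, 9) (Function('g')(y) = Mul(2, Pow(Mul(-4, Rational(1, 6)), 2)) = Mul(2, Pow(Rational(-2, 3), 2)) = Mul(2, Rational(4, 9)) = Rational(8, 9))
Mul(Function('g')(F), Pow(Function('W')(87, -54), -1)) = Mul(Rational(8, 9), Pow(95, -1)) = Mul(Rational(8, 9), Rational(1, 95)) = Rational(8, 855)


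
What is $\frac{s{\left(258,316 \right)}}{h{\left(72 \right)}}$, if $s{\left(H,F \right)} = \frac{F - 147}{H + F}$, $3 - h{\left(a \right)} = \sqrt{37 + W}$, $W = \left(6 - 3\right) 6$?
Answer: $- \frac{507}{26404} - \frac{169 \sqrt{55}}{26404} \approx -0.066669$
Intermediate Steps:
$W = 18$ ($W = 3 \cdot 6 = 18$)
$h{\left(a \right)} = 3 - \sqrt{55}$ ($h{\left(a \right)} = 3 - \sqrt{37 + 18} = 3 - \sqrt{55}$)
$s{\left(H,F \right)} = \frac{-147 + F}{F + H}$
$\frac{s{\left(258,316 \right)}}{h{\left(72 \right)}} = \frac{\frac{1}{316 + 258} \left(-147 + 316\right)}{3 - \sqrt{55}} = \frac{\frac{1}{574} \cdot 169}{3 - \sqrt{55}} = \frac{169}{574 \left(3 - \sqrt{55}\right)}$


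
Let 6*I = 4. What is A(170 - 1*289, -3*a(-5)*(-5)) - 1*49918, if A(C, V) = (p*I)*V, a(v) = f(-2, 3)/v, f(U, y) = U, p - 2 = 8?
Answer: -49878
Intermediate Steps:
I = ⅔ (I = (⅙)*4 = ⅔ ≈ 0.66667)
p = 10 (p = 2 + 8 = 10)
a(v) = -2/v
A(C, V) = 20*V/3 (A(C, V) = (10*(⅔))*V = 20*V/3)
A(170 - 1*289, -3*a(-5)*(-5)) - 1*49918 = 20*(-(-6)/(-5)*(-5))/3 - 1*49918 = 20*(-(-6)*(-1)/5*(-5))/3 - 49918 = 20*(-3*⅖*(-5))/3 - 49918 = 20*(-6/5*(-5))/3 - 49918 = (20/3)*6 - 49918 = 40 - 49918 = -49878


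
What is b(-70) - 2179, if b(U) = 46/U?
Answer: -76288/35 ≈ -2179.7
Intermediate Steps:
b(-70) - 2179 = 46/(-70) - 2179 = 46*(-1/70) - 2179 = -23/35 - 2179 = -76288/35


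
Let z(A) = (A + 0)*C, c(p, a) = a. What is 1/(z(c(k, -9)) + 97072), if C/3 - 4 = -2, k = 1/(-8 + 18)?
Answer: 1/97018 ≈ 1.0307e-5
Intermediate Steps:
k = ⅒ (k = 1/10 = ⅒ ≈ 0.10000)
C = 6 (C = 12 + 3*(-2) = 12 - 6 = 6)
z(A) = 6*A (z(A) = (A + 0)*6 = A*6 = 6*A)
1/(z(c(k, -9)) + 97072) = 1/(6*(-9) + 97072) = 1/(-54 + 97072) = 1/97018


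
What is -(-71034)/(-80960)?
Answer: -35517/40480 ≈ -0.87740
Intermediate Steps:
-(-71034)/(-80960) = -(-71034)*(-1)/80960 = -1*35517/40480 = -35517/40480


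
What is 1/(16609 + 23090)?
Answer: 1/39699 ≈ 2.5190e-5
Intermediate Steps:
1/(16609 + 23090) = 1/39699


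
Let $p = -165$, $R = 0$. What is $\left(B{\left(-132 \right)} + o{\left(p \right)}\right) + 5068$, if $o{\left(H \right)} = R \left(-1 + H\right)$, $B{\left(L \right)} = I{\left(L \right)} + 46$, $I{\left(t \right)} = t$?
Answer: $4982$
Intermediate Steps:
$B{\left(L \right)} = 46 + L$ ($B{\left(L \right)} = L + 46 = 46 + L$)
$o{\left(H \right)} = 0$ ($o{\left(H \right)} = 0 \left(-1 + H\right) = 0$)
$\left(B{\left(-132 \right)} + o{\left(p \right)}\right) + 5068 = \left(\left(46 - 132\right) + 0\right) + 5068 = \left(-86 + 0\right) + 5068 = -86 + 5068 = 4982$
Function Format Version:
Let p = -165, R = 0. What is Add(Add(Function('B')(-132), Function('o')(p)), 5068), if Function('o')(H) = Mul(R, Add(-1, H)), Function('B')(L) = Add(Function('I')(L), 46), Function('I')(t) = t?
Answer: 4982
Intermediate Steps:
Function('B')(L) = Add(46, L) (Function('B')(L) = Add(L, 46) = Add(46, L))
Function('o')(H) = 0 (Function('o')(H) = Mul(0, Add(-1, H)) = 0)
Add(Add(Function('B')(-132), Function('o')(p)), 5068) = Add(Add(Add(46, -132), 0), 5068) = Add(Add(-86, 0), 5068) = Add(-86, 5068) = 4982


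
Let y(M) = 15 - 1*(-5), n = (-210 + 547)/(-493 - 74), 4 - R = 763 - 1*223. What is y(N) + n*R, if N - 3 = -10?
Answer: 191972/567 ≈ 338.58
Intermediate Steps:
R = -536 (R = 4 - (763 - 1*223) = 4 - (763 - 223) = 4 - 1*540 = 4 - 540 = -536)
N = -7 (N = 3 - 10 = -7)
n = -337/567 (n = 337/(-567) = 337*(-1/567) = -337/567 ≈ -0.59436)
y(M) = 20 (y(M) = 15 + 5 = 20)
y(N) + n*R = 20 - 337/567*(-536) = 20 + 180632/567 = 191972/567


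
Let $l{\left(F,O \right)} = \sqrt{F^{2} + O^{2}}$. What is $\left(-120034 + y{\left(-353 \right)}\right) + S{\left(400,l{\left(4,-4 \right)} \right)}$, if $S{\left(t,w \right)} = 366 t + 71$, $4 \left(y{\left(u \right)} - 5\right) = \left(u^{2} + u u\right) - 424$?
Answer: $\frac{177281}{2} \approx 88641.0$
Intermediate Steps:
$y{\left(u \right)} = -101 + \frac{u^{2}}{2}$ ($y{\left(u \right)} = 5 + \frac{\left(u^{2} + u u\right) - 424}{4} = 5 + \frac{\left(u^{2} + u^{2}\right) - 424}{4} = 5 + \frac{2 u^{2} - 424}{4} = 5 + \frac{-424 + 2 u^{2}}{4} = 5 + \left(-106 + \frac{u^{2}}{2}\right) = -101 + \frac{u^{2}}{2}$)
$S{\left(t,w \right)} = 71 + 366 t$
$\left(-120034 + y{\left(-353 \right)}\right) + S{\left(400,l{\left(4,-4 \right)} \right)} = \left(-120034 - \left(101 - \frac{\left(-353\right)^{2}}{2}\right)\right) + \left(71 + 366 \cdot 400\right) = \left(-120034 + \left(-101 + \frac{1}{2} \cdot 124609\right)\right) + \left(71 + 146400\right) = \left(-120034 + \left(-101 + \frac{124609}{2}\right)\right) + 146471 = \left(-120034 + \frac{124407}{2}\right) + 146471 = - \frac{115661}{2} + 146471 = \frac{177281}{2}$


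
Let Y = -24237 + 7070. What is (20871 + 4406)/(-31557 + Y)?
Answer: -25277/48724 ≈ -0.51878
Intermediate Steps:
Y = -17167
(20871 + 4406)/(-31557 + Y) = (20871 + 4406)/(-31557 - 17167) = 25277/(-48724) = 25277*(-1/48724) = -25277/48724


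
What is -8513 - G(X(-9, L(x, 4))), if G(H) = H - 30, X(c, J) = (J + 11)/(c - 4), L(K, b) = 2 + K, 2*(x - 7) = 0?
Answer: -110259/13 ≈ -8481.5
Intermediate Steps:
x = 7 (x = 7 + (½)*0 = 7 + 0 = 7)
X(c, J) = (11 + J)/(-4 + c)
G(H) = -30 + H
-8513 - G(X(-9, L(x, 4))) = -8513 - (-30 + (11 + (2 + 7))/(-4 - 9)) = -8513 - (-30 + (11 + 9)/(-13)) = -8513 - (-30 - 1/13*20) = -8513 - (-30 - 20/13) = -8513 - 1*(-410/13) = -8513 + 410/13 = -110259/13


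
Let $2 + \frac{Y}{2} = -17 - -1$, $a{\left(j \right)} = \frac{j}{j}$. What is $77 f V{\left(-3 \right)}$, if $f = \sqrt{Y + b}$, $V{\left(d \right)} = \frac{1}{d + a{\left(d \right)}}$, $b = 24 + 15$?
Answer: $- \frac{77 \sqrt{3}}{2} \approx -66.684$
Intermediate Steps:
$a{\left(j \right)} = 1$
$b = 39$
$Y = -36$ ($Y = -4 + 2 \left(-17 - -1\right) = -4 + 2 \left(-17 + 1\right) = -4 + 2 \left(-16\right) = -4 - 32 = -36$)
$V{\left(d \right)} = \frac{1}{1 + d}$ ($V{\left(d \right)} = \frac{1}{d + 1} = \frac{1}{1 + d}$)
$f = \sqrt{3}$ ($f = \sqrt{-36 + 39} = \sqrt{3} \approx 1.732$)
$77 f V{\left(-3 \right)} = \frac{77 \sqrt{3}}{1 - 3} = \frac{77 \sqrt{3}}{-2} = 77 \sqrt{3} \left(- \frac{1}{2}\right) = - \frac{77 \sqrt{3}}{2}$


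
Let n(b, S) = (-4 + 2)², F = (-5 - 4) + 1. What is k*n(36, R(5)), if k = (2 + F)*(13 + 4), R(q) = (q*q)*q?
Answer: -408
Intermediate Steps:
F = -8 (F = -9 + 1 = -8)
R(q) = q³ (R(q) = q²*q = q³)
n(b, S) = 4 (n(b, S) = (-2)² = 4)
k = -102 (k = (2 - 8)*(13 + 4) = -6*17 = -102)
k*n(36, R(5)) = -102*4 = -408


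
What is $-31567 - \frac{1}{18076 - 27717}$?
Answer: $- \frac{304337446}{9641} \approx -31567.0$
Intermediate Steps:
$-31567 - \frac{1}{18076 - 27717} = -31567 - \frac{1}{-9641} = -31567 - - \frac{1}{9641} = -31567 + \frac{1}{9641} = - \frac{304337446}{9641}$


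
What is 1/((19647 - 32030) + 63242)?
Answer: 1/50859 ≈ 1.9662e-5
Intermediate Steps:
1/((19647 - 32030) + 63242) = 1/(-12383 + 63242) = 1/50859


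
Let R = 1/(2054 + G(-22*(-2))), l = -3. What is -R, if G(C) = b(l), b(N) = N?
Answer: -1/2051 ≈ -0.00048757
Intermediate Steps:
G(C) = -3
R = 1/2051 (R = 1/(2054 - 3) = 1/2051 ≈ 0.00048757)
-R = -1*1/2051 = -1/2051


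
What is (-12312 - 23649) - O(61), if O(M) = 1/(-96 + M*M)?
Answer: -130358626/3625 ≈ -35961.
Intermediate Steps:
O(M) = 1/(-96 + M²)
(-12312 - 23649) - O(61) = (-12312 - 23649) - 1/(-96 + 61²) = -35961 - 1/(-96 + 3721) = -35961 - 1/3625 = -130358626/3625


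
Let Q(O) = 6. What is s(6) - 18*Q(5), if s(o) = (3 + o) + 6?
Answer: -93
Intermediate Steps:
s(o) = 9 + o
s(6) - 18*Q(5) = (9 + 6) - 18*6 = 15 - 108 = -93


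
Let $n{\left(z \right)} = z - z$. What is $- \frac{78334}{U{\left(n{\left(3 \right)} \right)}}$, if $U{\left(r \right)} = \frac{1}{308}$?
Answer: $-24126872$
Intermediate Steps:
$n{\left(z \right)} = 0$
$U{\left(r \right)} = \frac{1}{308}$
$- \frac{78334}{U{\left(n{\left(3 \right)} \right)}} = - 78334 \frac{1}{\frac{1}{308}} = \left(-78334\right) 308 = -24126872$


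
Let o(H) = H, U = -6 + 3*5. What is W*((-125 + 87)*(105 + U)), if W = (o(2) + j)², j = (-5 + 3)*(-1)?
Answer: -69312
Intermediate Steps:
U = 9 (U = -6 + 15 = 9)
j = 2 (j = -2*(-1) = 2)
W = 16 (W = (2 + 2)² = 4² = 16)
W*((-125 + 87)*(105 + U)) = 16*((-125 + 87)*(105 + 9)) = 16*(-38*114) = 16*(-4332) = -69312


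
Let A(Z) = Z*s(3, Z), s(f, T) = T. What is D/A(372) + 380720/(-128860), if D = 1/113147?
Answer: -298060632945685/100882783048464 ≈ -2.9545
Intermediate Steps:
D = 1/113147 ≈ 8.8381e-6
A(Z) = Z² (A(Z) = Z*Z = Z²)
D/A(372) + 380720/(-128860) = 1/(113147*(372²)) + 380720/(-128860) = (1/113147)/138384 + 380720*(-1/128860) = (1/113147)*(1/138384) - 19036/6443 = 1/15657734448 - 19036/6443 = -298060632945685/100882783048464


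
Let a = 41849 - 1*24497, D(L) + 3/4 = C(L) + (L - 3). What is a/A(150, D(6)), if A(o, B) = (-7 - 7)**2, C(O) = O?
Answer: 4338/49 ≈ 88.531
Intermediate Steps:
D(L) = -15/4 + 2*L (D(L) = -3/4 + (L + (L - 3)) = -3/4 + (L + (-3 + L)) = -3/4 + (-3 + 2*L) = -15/4 + 2*L)
a = 17352 (a = 41849 - 24497 = 17352)
A(o, B) = 196 (A(o, B) = (-14)**2 = 196)
a/A(150, D(6)) = 17352/196 = 17352*(1/196) = 4338/49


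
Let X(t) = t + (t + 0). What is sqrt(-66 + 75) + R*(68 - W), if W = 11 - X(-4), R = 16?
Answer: 787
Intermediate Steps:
X(t) = 2*t (X(t) = t + t = 2*t)
W = 19 (W = 11 - 2*(-4) = 11 - 1*(-8) = 11 + 8 = 19)
sqrt(-66 + 75) + R*(68 - W) = sqrt(-66 + 75) + 16*(68 - 1*19) = sqrt(9) + 16*(68 - 19) = 3 + 16*49 = 3 + 784 = 787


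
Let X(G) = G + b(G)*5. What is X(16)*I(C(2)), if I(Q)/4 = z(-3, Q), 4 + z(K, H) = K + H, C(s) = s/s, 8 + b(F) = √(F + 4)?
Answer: 576 - 240*√5 ≈ 39.344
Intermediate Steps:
b(F) = -8 + √(4 + F) (b(F) = -8 + √(F + 4) = -8 + √(4 + F))
C(s) = 1
X(G) = -40 + G + 5*√(4 + G) (X(G) = G + (-8 + √(4 + G))*5 = G + (-40 + 5*√(4 + G)) = -40 + G + 5*√(4 + G))
z(K, H) = -4 + H + K (z(K, H) = -4 + (K + H) = -4 + (H + K) = -4 + H + K)
I(Q) = -28 + 4*Q (I(Q) = 4*(-4 + Q - 3) = 4*(-7 + Q) = -28 + 4*Q)
X(16)*I(C(2)) = (-40 + 16 + 5*√(4 + 16))*(-28 + 4*1) = (-40 + 16 + 5*√20)*(-28 + 4) = (-40 + 16 + 5*(2*√5))*(-24) = (-40 + 16 + 10*√5)*(-24) = (-24 + 10*√5)*(-24) = 576 - 240*√5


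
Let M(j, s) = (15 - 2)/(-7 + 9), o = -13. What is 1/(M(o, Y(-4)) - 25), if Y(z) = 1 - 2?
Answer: -2/37 ≈ -0.054054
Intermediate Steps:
Y(z) = -1
M(j, s) = 13/2
1/(M(o, Y(-4)) - 25) = 1/(13/2 - 25) = 1/(-37/2) = -2/37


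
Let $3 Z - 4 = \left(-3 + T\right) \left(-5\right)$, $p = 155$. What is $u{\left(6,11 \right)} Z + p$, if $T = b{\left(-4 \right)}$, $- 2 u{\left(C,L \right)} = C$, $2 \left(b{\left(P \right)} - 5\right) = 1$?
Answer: $\frac{327}{2} \approx 163.5$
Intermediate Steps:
$b{\left(P \right)} = \frac{11}{2}$ ($b{\left(P \right)} = 5 + \frac{1}{2} \cdot 1 = 5 + \frac{1}{2} = \frac{11}{2}$)
$u{\left(C,L \right)} = - \frac{C}{2}$
$T = \frac{11}{2} \approx 5.5$
$Z = - \frac{17}{6}$ ($Z = \frac{4}{3} + \frac{\left(-3 + \frac{11}{2}\right) \left(-5\right)}{3} = \frac{4}{3} + \frac{\frac{5}{2} \left(-5\right)}{3} = \frac{4}{3} + \frac{1}{3} \left(- \frac{25}{2}\right) = \frac{4}{3} - \frac{25}{6} = - \frac{17}{6} \approx -2.8333$)
$u{\left(6,11 \right)} Z + p = \left(- \frac{1}{2}\right) 6 \left(- \frac{17}{6}\right) + 155 = \left(-3\right) \left(- \frac{17}{6}\right) + 155 = \frac{17}{2} + 155 = \frac{327}{2}$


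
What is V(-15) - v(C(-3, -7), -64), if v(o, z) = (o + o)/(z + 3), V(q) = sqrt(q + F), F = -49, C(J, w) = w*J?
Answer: 42/61 + 8*I ≈ 0.68852 + 8.0*I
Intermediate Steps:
C(J, w) = J*w
V(q) = sqrt(-49 + q) (V(q) = sqrt(q - 49) = sqrt(-49 + q))
v(o, z) = 2*o/(3 + z) (v(o, z) = (2*o)/(3 + z) = 2*o/(3 + z))
V(-15) - v(C(-3, -7), -64) = sqrt(-49 - 15) - 2*(-3*(-7))/(3 - 64) = sqrt(-64) - 2*21/(-61) = 8*I - 2*21*(-1)/61 = 8*I - 1*(-42/61) = 8*I + 42/61 = 42/61 + 8*I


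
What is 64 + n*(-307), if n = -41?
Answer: 12651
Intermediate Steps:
64 + n*(-307) = 64 - 41*(-307) = 64 + 12587 = 12651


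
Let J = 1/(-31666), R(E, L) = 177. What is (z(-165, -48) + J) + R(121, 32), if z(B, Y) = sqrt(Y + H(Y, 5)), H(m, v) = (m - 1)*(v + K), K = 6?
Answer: 5604881/31666 + I*sqrt(587) ≈ 177.0 + 24.228*I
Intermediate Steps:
H(m, v) = (-1 + m)*(6 + v) (H(m, v) = (m - 1)*(v + 6) = (-1 + m)*(6 + v))
z(B, Y) = sqrt(-11 + 12*Y) (z(B, Y) = sqrt(Y + (-6 - 1*5 + 6*Y + Y*5)) = sqrt(Y + (-6 - 5 + 6*Y + 5*Y)) = sqrt(Y + (-11 + 11*Y)) = sqrt(-11 + 12*Y))
J = -1/31666 ≈ -3.1580e-5
(z(-165, -48) + J) + R(121, 32) = (sqrt(-11 + 12*(-48)) - 1/31666) + 177 = (sqrt(-11 - 576) - 1/31666) + 177 = (sqrt(-587) - 1/31666) + 177 = (I*sqrt(587) - 1/31666) + 177 = (-1/31666 + I*sqrt(587)) + 177 = 5604881/31666 + I*sqrt(587)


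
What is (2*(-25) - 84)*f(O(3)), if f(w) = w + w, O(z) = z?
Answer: -804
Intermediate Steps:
f(w) = 2*w
(2*(-25) - 84)*f(O(3)) = (2*(-25) - 84)*(2*3) = (-50 - 84)*6 = -134*6 = -804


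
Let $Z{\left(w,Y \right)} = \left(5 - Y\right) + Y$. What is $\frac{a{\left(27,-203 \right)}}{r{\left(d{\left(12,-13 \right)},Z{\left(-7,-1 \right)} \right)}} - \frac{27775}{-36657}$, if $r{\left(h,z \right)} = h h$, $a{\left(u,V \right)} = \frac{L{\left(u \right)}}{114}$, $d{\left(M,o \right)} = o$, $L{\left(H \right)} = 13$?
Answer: $\frac{13733069}{18108558} \approx 0.75837$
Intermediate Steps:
$Z{\left(w,Y \right)} = 5$
$a{\left(u,V \right)} = \frac{13}{114}$
$r{\left(h,z \right)} = h^{2}$
$\frac{a{\left(27,-203 \right)}}{r{\left(d{\left(12,-13 \right)},Z{\left(-7,-1 \right)} \right)}} - \frac{27775}{-36657} = \frac{13}{114 \left(-13\right)^{2}} - \frac{27775}{-36657} = \frac{13}{114 \cdot 169} - - \frac{27775}{36657} = \frac{13}{114} \cdot \frac{1}{169} + \frac{27775}{36657} = \frac{1}{1482} + \frac{27775}{36657} = \frac{13733069}{18108558}$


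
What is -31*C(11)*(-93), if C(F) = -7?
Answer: -20181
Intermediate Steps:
-31*C(11)*(-93) = -31*(-7)*(-93) = 217*(-93) = -20181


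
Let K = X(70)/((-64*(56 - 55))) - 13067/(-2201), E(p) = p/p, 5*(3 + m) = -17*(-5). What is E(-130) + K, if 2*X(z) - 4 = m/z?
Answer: 9725299/1408640 ≈ 6.9040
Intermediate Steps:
m = 14 (m = -3 + (-17*(-5))/5 = -3 + (1/5)*85 = -3 + 17 = 14)
E(p) = 1
X(z) = 2 + 7/z (X(z) = 2 + (14/z)/2 = 2 + 7/z)
K = 8316659/1408640 (K = (2 + 7/70)/((-64*(56 - 55))) - 13067/(-2201) = (2 + 7*(1/70))/((-64*1)) - 13067*(-1/2201) = (2 + 1/10)/(-64) + 13067/2201 = (21/10)*(-1/64) + 13067/2201 = -21/640 + 13067/2201 = 8316659/1408640 ≈ 5.9040)
E(-130) + K = 1 + 8316659/1408640 = 9725299/1408640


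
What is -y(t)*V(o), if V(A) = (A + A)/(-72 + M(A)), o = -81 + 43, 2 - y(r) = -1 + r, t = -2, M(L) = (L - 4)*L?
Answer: 95/381 ≈ 0.24934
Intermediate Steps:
M(L) = L*(-4 + L) (M(L) = (-4 + L)*L = L*(-4 + L))
y(r) = 3 - r (y(r) = 2 - (-1 + r) = 2 + (1 - r) = 3 - r)
o = -38
V(A) = 2*A/(-72 + A*(-4 + A)) (V(A) = (A + A)/(-72 + A*(-4 + A)) = (2*A)/(-72 + A*(-4 + A)) = 2*A/(-72 + A*(-4 + A)))
-y(t)*V(o) = -(3 - 1*(-2))*2*(-38)/(-72 - 38*(-4 - 38)) = -(3 + 2)*2*(-38)/(-72 - 38*(-42)) = -5*2*(-38)/(-72 + 1596) = -5*2*(-38)/1524 = -5*2*(-38)*(1/1524) = -5*(-19)/381 = -1*(-95/381) = 95/381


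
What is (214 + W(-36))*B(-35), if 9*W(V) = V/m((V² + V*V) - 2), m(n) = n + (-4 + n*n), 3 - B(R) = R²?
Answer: -877449034800/3355343 ≈ -2.6151e+5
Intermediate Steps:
B(R) = 3 - R²
m(n) = -4 + n + n² (m(n) = n + (-4 + n²) = -4 + n + n²)
W(V) = V/(9*(-6 + (-2 + 2*V²)² + 2*V²)) (W(V) = (V/(-4 + ((V² + V*V) - 2) + ((V² + V*V) - 2)²))/9 = (V/(-4 + ((V² + V²) - 2) + ((V² + V²) - 2)²))/9 = (V/(-4 + (2*V² - 2) + (2*V² - 2)²))/9 = (V/(-4 + (-2 + 2*V²) + (-2 + 2*V²)²))/9 = (V/(-6 + (-2 + 2*V²)² + 2*V²))/9 = V/(9*(-6 + (-2 + 2*V²)² + 2*V²)))
(214 + W(-36))*B(-35) = (214 + (1/18)*(-36)/(-1 - 3*(-36)² + 2*(-36)⁴))*(3 - 1*(-35)²) = (214 + (1/18)*(-36)/(-1 - 3*1296 + 2*1679616))*(3 - 1*1225) = (214 + (1/18)*(-36)/(-1 - 3888 + 3359232))*(3 - 1225) = (214 + (1/18)*(-36)/3355343)*(-1222) = (214 + (1/18)*(-36)*(1/3355343))*(-1222) = (214 - 2/3355343)*(-1222) = (718043400/3355343)*(-1222) = -877449034800/3355343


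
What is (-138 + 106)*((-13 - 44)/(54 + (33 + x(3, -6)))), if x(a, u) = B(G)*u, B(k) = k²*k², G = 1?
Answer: 608/27 ≈ 22.519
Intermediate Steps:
B(k) = k⁴
x(a, u) = u (x(a, u) = 1⁴*u = 1*u = u)
(-138 + 106)*((-13 - 44)/(54 + (33 + x(3, -6)))) = (-138 + 106)*((-13 - 44)/(54 + (33 - 6))) = -(-1824)/(54 + 27) = -(-1824)/81 = -32*(-19/27) = 608/27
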